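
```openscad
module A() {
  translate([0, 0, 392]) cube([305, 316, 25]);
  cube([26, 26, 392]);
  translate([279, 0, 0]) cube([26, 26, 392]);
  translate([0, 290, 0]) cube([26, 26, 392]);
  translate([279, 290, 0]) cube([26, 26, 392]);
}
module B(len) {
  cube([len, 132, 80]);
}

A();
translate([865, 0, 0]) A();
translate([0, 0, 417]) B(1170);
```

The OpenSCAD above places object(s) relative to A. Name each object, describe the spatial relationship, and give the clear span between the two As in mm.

A is a stool. B is a beam. A beam spans the tops of two stools. The clear span between the two stools is 560 mm.

Second stool starts at x = 865; first ends at x = 305; clear span = 865 − 305 = 560 mm.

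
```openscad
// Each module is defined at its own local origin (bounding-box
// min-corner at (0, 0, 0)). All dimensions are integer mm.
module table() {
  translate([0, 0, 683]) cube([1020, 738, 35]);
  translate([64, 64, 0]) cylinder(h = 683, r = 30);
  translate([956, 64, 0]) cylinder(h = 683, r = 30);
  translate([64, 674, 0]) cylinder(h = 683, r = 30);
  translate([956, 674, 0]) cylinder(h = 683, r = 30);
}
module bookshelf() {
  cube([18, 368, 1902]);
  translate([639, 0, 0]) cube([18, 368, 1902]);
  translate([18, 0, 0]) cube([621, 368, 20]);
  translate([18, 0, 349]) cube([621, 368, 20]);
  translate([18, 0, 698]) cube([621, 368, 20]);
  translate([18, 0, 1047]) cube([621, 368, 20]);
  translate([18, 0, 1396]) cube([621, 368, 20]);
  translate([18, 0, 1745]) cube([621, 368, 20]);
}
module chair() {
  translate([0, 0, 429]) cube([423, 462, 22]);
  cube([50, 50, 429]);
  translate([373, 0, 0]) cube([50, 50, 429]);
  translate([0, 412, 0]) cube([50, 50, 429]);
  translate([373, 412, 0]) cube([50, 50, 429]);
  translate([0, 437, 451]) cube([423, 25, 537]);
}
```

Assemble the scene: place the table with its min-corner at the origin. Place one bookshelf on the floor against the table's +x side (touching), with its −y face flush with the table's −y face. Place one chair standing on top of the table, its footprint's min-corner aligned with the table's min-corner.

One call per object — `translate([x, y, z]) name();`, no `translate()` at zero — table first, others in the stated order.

table();
translate([1020, 0, 0]) bookshelf();
translate([0, 0, 718]) chair();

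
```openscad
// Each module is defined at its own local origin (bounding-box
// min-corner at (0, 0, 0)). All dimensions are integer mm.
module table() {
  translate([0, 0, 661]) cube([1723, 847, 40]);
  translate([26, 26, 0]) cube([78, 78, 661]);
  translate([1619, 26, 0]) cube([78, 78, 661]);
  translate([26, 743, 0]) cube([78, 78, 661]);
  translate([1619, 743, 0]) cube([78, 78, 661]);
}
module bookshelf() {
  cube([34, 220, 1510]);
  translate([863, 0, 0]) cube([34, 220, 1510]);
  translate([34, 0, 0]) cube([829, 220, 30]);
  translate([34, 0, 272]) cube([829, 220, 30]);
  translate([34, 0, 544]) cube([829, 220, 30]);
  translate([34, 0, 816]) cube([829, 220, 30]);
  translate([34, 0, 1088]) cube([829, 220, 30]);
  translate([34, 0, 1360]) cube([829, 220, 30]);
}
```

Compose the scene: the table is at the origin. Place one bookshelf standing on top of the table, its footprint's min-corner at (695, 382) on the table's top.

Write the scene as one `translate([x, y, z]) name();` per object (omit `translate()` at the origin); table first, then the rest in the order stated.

table();
translate([695, 382, 701]) bookshelf();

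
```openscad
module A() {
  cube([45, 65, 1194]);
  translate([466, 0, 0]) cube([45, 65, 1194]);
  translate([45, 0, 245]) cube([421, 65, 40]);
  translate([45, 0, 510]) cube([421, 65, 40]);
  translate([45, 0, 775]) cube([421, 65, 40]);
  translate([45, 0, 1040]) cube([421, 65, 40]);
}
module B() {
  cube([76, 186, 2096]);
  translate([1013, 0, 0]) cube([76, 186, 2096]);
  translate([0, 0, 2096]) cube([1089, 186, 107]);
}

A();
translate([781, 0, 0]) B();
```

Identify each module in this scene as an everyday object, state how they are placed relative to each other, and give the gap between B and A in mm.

The door frame's nearest face is 270 mm from the ladder's +x face.

A is a ladder. B is a door frame. The door frame is on the floor beside the ladder on its +x side. The gap between the door frame and the ladder is 270 mm.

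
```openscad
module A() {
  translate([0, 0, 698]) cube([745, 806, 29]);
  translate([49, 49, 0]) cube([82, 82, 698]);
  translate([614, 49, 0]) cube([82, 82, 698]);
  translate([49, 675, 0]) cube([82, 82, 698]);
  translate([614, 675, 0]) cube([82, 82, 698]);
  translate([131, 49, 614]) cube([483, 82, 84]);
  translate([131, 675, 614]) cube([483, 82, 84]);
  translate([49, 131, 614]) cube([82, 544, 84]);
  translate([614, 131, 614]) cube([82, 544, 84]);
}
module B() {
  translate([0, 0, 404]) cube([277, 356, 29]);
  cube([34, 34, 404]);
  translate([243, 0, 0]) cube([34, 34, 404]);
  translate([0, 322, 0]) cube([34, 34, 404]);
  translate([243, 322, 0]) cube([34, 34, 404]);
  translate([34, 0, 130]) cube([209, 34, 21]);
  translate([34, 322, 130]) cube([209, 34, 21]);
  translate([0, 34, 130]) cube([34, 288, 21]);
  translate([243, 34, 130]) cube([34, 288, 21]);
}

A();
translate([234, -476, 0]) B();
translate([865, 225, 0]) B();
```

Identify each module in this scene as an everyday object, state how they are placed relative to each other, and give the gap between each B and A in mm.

Each stool's nearest face is 120 mm from the table's bounding box.

A is a table. B is a stool. Two stools sit around the table at the −y, +x sides. The gap between each stool and the table is 120 mm.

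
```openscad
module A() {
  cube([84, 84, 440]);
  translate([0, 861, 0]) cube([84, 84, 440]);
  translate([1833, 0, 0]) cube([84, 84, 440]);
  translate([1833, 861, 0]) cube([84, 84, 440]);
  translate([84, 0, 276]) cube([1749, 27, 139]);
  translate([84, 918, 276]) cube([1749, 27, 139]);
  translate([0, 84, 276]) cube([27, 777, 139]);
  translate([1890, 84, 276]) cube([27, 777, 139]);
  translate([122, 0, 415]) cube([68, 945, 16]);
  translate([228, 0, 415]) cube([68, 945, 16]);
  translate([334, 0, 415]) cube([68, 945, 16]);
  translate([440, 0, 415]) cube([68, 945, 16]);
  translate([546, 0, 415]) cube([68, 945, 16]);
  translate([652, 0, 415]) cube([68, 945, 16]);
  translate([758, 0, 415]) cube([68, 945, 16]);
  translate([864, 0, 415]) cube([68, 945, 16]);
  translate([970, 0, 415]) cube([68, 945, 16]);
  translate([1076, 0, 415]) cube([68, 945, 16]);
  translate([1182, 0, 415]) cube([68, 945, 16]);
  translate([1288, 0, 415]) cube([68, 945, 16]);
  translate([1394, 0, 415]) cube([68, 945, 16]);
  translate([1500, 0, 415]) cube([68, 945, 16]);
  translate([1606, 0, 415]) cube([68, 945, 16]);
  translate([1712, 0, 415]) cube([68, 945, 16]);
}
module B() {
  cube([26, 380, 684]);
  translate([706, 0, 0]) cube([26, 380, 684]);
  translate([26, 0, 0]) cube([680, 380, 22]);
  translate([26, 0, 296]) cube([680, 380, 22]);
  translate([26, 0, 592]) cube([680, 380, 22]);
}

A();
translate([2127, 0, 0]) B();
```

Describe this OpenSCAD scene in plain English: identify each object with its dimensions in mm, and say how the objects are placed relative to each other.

A is a bed frame 1917 mm long (x) by 945 mm wide (y). Four 84×84 mm corner posts, 440 mm tall, at the corners of the footprint. Four rails of 27 mm thickness and 139 mm height run between adjacent posts with their undersides at z = 276 mm, their outer faces flush with the outside of the frame (the two x-running rails run between the posts' inner faces; the two y-running rails run between the posts' inner faces). 16 slats, each 68 mm wide (x) and 16 mm thick, lie across the top of the two x-running rails, running the full 945 mm width of the frame in y; the slats are evenly spaced along x between the inner faces of the end posts with equal gaps (rounded down to the nearest mm) at the −x end and between each pair — any rounding remainder accumulates at the +x end.

B is a bookshelf 732 mm wide overall, 380 mm deep and 684 mm tall. The two sides are 26 mm thick vertical panels. 3 horizontal shelves of 22 mm thickness span between the inner faces of the sides; the lowest shelf sits on the floor and shelves are stacked with a clear vertical gap of 274 mm between each pair.

The bookshelf is on the floor beside the bed frame on its +x side.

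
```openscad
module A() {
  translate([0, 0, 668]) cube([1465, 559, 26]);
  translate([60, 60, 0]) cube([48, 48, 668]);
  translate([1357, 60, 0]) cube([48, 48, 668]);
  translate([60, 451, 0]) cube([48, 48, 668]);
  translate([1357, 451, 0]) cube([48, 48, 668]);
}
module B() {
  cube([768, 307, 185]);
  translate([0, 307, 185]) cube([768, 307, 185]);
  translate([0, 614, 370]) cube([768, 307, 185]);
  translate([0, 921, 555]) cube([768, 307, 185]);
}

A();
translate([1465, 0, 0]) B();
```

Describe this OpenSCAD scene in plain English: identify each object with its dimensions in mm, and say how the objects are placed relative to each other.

A is a rectangular dining table. The top is 1465×559×26 mm with its upper surface at z = 694 mm. It stands on four 48×48 mm square legs, each inset 60 mm from the nearest pair of top edges, running from the floor to the underside of the top.

B is a run of 4 identical solid stair steps. Each tread is 768×307 mm and each step block is 185 mm high. Step 1 rests on the floor; step k is offset from step 1 by (k−1)×307 mm in y and (k−1)×185 mm in z.

The staircase is against the table's +x side, with their −y faces flush.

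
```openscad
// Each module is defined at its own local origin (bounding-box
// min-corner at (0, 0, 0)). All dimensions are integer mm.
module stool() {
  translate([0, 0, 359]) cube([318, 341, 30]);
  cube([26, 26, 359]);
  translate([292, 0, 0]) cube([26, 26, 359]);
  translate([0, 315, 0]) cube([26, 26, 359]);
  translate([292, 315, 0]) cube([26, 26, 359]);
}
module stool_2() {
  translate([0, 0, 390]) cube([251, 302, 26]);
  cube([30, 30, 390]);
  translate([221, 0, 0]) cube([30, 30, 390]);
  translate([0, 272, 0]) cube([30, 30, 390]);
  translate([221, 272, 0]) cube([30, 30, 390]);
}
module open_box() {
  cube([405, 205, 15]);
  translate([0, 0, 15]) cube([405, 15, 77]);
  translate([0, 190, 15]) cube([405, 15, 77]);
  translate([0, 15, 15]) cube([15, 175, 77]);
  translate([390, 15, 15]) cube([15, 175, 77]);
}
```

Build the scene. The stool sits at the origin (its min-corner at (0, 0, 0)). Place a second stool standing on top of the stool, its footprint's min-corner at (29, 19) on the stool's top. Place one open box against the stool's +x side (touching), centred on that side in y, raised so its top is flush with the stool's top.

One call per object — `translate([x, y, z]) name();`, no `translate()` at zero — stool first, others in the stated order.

stool();
translate([29, 19, 389]) stool_2();
translate([318, 68, 297]) open_box();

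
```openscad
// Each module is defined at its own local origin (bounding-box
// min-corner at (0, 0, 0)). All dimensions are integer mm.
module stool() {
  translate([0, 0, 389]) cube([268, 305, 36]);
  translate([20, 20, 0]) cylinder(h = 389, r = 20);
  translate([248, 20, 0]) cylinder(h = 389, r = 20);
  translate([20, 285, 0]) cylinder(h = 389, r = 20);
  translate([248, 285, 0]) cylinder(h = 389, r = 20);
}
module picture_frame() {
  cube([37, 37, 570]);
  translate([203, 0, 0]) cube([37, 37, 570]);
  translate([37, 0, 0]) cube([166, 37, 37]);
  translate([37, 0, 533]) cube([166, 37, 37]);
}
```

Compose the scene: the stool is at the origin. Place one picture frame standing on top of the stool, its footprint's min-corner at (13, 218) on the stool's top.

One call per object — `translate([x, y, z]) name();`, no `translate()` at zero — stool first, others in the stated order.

stool();
translate([13, 218, 425]) picture_frame();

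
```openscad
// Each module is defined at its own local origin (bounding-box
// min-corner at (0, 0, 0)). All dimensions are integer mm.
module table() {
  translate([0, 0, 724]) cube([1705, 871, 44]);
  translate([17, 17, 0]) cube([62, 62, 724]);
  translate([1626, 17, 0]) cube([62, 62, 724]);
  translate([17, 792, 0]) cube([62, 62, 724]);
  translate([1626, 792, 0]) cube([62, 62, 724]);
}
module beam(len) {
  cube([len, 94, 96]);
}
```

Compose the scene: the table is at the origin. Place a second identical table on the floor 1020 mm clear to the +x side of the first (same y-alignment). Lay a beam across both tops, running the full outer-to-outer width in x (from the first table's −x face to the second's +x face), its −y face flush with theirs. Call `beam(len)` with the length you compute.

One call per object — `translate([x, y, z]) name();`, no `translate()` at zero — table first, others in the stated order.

table();
translate([2725, 0, 0]) table();
translate([0, 0, 768]) beam(4430);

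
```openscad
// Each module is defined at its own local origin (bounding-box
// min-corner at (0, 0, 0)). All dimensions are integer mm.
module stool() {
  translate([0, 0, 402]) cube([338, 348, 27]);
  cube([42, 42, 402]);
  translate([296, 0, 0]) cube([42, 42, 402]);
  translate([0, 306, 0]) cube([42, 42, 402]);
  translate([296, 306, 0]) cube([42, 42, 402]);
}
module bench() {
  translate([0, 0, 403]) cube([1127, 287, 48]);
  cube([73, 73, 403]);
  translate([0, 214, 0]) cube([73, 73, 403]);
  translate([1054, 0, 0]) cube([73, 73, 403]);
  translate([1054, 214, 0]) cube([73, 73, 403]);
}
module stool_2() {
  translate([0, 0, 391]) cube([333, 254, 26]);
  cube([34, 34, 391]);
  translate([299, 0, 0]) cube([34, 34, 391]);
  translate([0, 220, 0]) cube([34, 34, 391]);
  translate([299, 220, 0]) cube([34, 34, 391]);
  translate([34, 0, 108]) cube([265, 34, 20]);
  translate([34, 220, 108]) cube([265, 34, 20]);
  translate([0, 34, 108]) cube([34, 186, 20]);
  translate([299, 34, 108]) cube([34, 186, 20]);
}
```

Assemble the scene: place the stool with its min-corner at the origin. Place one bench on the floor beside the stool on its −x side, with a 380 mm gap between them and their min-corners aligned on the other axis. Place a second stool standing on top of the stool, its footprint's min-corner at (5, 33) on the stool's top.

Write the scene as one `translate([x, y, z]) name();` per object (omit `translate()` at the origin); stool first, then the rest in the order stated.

stool();
translate([-1507, 0, 0]) bench();
translate([5, 33, 429]) stool_2();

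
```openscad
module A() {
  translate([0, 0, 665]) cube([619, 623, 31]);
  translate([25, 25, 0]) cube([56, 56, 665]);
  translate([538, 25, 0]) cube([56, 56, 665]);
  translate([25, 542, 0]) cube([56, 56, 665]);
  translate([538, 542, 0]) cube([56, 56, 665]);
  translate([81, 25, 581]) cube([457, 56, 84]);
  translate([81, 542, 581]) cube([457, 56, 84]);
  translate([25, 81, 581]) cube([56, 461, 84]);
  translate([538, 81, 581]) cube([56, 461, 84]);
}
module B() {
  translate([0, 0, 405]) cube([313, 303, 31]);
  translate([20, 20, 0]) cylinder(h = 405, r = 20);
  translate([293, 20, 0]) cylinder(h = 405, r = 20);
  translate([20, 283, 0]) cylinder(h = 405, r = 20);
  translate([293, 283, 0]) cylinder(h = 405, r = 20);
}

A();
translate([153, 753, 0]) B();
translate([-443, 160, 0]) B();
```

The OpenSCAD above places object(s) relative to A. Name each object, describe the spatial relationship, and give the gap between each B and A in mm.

A is a table. B is a stool. Two stools sit around the table at the +y, −x sides. The gap between each stool and the table is 130 mm.

Each stool's nearest face is 130 mm from the table's bounding box.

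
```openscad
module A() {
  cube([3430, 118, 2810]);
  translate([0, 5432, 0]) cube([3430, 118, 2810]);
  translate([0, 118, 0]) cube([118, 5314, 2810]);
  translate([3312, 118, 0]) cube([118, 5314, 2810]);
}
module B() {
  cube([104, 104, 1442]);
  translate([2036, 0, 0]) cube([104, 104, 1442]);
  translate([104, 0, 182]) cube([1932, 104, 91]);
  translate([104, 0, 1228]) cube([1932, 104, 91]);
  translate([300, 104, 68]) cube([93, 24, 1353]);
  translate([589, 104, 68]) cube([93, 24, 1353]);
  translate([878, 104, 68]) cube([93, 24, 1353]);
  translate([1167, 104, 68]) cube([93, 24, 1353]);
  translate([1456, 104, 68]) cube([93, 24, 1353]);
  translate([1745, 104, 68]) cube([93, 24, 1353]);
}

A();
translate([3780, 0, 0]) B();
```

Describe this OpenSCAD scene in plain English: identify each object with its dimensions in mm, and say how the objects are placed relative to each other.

A is the wall frame of a small rectangular building: four walls, each 2810 mm tall and 118 mm thick, enclosing a footprint 3430 mm (x) by 5550 mm (y) outside-to-outside, with no floor or roof. The front and back walls (the −y and +y sides) span the full width; the two side walls fit between them.

B is a fence section. Two 104×104 mm posts, 1442 mm tall, stand on the floor with a clear span of 1932 mm between their inner faces. Two horizontal rails of 104×91 mm section span the gap between the posts with their undersides at z = 182 mm and z = 1228 mm, flush with the posts' −y face. 6 pickets, each 93 mm wide, 24 mm thick and 1353 mm tall, are fixed to the +y face of the rails with their bottoms at z = 68 mm, evenly spaced across the span with equal gaps (rounded down to the nearest mm) at the −x end and between each pair — any rounding remainder accumulates at the +x end.

The fence section is on the floor beside the house frame on its +x side.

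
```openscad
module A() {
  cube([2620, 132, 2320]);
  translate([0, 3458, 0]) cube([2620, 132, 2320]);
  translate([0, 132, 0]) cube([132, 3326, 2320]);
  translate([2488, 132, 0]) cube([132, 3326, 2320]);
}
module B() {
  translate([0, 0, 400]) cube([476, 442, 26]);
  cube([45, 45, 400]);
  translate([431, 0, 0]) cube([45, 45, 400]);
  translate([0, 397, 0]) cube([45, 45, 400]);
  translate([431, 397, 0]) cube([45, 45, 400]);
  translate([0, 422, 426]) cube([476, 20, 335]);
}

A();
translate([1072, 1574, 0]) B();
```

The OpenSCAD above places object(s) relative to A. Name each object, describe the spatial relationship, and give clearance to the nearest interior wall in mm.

Clearances: x = 940, y = 1442; minimum 940 mm.

A is a house frame. B is a chair. The chair sits inside the house frame, centred. The clearance to the nearest interior wall is 940 mm.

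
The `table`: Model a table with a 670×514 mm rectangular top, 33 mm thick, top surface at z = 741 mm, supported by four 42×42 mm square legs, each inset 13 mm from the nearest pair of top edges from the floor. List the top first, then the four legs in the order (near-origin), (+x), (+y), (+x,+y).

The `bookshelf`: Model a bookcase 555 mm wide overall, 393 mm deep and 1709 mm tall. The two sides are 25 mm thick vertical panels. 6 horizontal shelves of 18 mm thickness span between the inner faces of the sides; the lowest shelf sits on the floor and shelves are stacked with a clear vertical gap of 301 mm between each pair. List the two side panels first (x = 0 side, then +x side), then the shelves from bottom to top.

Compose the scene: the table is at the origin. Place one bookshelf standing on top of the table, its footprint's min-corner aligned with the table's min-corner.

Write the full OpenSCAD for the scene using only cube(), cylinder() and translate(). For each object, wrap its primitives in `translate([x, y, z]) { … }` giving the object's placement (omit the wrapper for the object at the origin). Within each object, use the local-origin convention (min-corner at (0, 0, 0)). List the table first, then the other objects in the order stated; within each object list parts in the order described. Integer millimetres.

translate([0, 0, 708]) cube([670, 514, 33]);
translate([13, 13, 0]) cube([42, 42, 708]);
translate([615, 13, 0]) cube([42, 42, 708]);
translate([13, 459, 0]) cube([42, 42, 708]);
translate([615, 459, 0]) cube([42, 42, 708]);
translate([0, 0, 741]) {
  cube([25, 393, 1709]);
  translate([530, 0, 0]) cube([25, 393, 1709]);
  translate([25, 0, 0]) cube([505, 393, 18]);
  translate([25, 0, 319]) cube([505, 393, 18]);
  translate([25, 0, 638]) cube([505, 393, 18]);
  translate([25, 0, 957]) cube([505, 393, 18]);
  translate([25, 0, 1276]) cube([505, 393, 18]);
  translate([25, 0, 1595]) cube([505, 393, 18]);
}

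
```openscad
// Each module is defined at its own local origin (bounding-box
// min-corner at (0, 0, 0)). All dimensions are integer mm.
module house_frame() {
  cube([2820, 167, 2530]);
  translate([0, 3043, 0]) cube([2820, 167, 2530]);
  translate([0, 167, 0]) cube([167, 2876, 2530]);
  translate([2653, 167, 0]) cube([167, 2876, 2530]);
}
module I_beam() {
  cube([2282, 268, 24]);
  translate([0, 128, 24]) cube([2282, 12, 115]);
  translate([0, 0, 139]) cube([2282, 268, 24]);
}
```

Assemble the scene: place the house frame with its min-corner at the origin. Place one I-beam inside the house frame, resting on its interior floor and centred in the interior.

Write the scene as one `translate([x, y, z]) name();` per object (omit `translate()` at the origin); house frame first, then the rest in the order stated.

house_frame();
translate([269, 1471, 0]) I_beam();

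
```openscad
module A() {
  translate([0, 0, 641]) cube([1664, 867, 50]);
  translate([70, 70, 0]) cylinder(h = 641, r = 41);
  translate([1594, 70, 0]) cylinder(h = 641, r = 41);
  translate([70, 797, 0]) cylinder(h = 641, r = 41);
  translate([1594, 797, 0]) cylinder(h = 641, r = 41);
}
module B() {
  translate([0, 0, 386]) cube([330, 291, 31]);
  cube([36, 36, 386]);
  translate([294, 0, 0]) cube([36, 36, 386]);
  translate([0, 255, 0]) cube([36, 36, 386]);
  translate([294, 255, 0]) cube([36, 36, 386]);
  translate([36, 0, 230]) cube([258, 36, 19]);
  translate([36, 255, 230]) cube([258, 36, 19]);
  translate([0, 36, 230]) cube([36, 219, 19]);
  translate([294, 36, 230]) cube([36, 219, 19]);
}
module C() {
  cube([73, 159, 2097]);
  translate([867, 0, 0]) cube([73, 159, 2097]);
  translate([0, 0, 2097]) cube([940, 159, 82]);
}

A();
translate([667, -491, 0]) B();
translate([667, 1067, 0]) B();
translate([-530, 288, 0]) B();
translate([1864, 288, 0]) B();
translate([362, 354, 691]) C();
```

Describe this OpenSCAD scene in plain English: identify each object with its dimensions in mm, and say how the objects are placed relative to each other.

A is a table with a 1664×867 mm rectangular top, 50 mm thick, top surface at z = 691 mm, supported by four round legs of 82 mm diameter, each leg's bounding box inset 29 mm from the nearest pair of top edges, running from the floor.

B is a simple wooden stool: a rectangular seat 330 mm (x) by 291 mm (y), 31 mm thick, top face at z = 417 mm, on four square legs, each 36×36 mm in cross-section. The legs rest on z = 0, each flush with a corner of the seat. Four stretchers, 36 mm wide and 19 mm tall, connect adjacent legs with their undersides at z = 230 mm, each running between the inner faces of the legs it joins and aligned with the legs' outer faces on the other axis.

C is a door frame. The clear opening is 794 mm wide and 2097 mm high. Two 73 mm wide jambs, 159 mm deep, stand either side of the opening from the floor to the top of the opening. A 82 mm thick head sits across the top of both jambs, spanning the full outside width of the frame.

Four stools sit around the table at the −y, +y, −x, +x sides. The door frame is on top of the table, centred.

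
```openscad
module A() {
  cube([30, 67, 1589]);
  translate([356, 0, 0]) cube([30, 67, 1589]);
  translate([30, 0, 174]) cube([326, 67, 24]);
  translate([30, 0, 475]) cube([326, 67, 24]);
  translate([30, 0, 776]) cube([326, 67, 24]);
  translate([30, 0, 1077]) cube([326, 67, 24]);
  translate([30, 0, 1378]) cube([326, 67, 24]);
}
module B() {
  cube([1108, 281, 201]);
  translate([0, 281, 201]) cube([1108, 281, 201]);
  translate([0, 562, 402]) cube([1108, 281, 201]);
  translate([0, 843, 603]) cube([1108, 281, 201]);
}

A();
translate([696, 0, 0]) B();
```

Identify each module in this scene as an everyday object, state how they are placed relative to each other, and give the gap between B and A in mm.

The staircase's nearest face is 310 mm from the ladder's +x face.

A is a ladder. B is a staircase. The staircase is on the floor beside the ladder on its +x side. The gap between the staircase and the ladder is 310 mm.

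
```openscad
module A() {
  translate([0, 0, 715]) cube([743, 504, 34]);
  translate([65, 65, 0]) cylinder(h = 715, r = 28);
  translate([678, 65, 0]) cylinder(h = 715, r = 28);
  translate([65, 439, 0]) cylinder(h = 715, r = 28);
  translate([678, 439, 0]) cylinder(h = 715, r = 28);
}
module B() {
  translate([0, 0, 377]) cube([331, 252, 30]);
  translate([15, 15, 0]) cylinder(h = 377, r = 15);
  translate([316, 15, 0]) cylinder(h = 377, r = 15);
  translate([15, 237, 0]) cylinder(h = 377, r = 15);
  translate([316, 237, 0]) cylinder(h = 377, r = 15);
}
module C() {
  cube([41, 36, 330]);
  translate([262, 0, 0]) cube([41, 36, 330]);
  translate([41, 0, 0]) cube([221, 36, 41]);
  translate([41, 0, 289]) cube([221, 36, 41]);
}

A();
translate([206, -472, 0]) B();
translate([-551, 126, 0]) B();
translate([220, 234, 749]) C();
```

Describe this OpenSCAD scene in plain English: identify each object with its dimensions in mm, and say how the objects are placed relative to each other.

A is a table: top 743 mm (x) × 504 mm (y), 34 mm thick, upper face at z = 749 mm, on four round legs of 56 mm diameter, each leg's bounding box inset 37 mm from the nearest pair of top edges, running from z = 0 to the bottom of the top.

B is a simple wooden stool: a rectangular seat 331 mm (x) by 252 mm (y), 30 mm thick, top face at z = 407 mm, on four round legs, each 30 mm in diameter. The legs rest on z = 0, each leg's axis is inset half a diameter from the nearest pair of seat edges (so the leg's bounding box is flush with the corner).

C is a rectangular picture frame lying in the x–z plane (depth along y). The opening is 221 mm wide (x) by 248 mm tall (z), surrounded by a border 41 mm wide on all four sides. The frame is 36 mm deep and is made of two full-height vertical stiles with two horizontal rails fitted between them.

Two stools sit around the table at the −y, −x sides. The picture frame is on top of the table, centred.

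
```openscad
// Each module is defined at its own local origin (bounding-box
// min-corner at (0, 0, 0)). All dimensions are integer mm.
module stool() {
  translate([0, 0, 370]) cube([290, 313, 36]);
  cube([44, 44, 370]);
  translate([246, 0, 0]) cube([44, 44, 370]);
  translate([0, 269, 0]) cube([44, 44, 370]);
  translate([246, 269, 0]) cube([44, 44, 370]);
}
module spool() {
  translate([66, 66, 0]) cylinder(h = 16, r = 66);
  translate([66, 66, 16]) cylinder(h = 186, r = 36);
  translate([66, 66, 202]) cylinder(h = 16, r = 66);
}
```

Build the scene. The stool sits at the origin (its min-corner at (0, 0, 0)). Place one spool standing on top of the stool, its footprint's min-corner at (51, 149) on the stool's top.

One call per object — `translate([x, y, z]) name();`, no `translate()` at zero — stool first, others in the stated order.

stool();
translate([51, 149, 406]) spool();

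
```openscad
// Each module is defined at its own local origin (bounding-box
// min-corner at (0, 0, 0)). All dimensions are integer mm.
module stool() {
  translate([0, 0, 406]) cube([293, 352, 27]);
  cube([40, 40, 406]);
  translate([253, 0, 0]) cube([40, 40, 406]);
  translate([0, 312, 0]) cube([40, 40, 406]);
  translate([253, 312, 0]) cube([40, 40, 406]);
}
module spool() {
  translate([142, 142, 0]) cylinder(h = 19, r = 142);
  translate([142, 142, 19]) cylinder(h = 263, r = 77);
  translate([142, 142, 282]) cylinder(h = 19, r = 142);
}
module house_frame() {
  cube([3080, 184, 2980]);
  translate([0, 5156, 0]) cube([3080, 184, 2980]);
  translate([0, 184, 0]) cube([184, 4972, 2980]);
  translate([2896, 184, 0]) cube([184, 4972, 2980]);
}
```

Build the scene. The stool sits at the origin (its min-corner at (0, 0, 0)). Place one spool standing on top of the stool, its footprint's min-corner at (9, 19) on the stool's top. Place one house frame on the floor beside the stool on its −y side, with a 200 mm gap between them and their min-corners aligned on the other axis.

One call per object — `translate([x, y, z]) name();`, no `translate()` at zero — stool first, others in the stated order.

stool();
translate([9, 19, 433]) spool();
translate([0, -5540, 0]) house_frame();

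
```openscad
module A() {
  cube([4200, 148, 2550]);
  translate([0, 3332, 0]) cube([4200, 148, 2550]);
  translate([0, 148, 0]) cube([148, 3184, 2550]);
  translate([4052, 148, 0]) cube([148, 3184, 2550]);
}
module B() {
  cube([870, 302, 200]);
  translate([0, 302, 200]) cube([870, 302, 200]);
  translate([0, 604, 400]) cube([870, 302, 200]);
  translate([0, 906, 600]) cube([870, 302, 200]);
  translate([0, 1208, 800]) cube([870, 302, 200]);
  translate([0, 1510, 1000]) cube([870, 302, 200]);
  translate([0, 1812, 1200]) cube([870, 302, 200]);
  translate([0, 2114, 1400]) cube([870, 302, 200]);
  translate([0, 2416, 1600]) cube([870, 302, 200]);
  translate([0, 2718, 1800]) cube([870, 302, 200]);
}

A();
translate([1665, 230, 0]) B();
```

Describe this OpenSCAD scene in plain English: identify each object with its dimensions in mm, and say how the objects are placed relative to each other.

A is a box-shaped house frame (walls only): outside footprint 4200×3480 mm, wall height 2550 mm, wall thickness 148 mm. The two y-facing walls run the full x-width; the two x-facing walls fit between the inner faces of the y-facing walls.

B is a run of 10 identical solid stair steps. Each tread is 870×302 mm and each step block is 200 mm high. Step 1 rests on the floor; step k is offset from step 1 by (k−1)×302 mm in y and (k−1)×200 mm in z.

The staircase sits inside the house frame, centred.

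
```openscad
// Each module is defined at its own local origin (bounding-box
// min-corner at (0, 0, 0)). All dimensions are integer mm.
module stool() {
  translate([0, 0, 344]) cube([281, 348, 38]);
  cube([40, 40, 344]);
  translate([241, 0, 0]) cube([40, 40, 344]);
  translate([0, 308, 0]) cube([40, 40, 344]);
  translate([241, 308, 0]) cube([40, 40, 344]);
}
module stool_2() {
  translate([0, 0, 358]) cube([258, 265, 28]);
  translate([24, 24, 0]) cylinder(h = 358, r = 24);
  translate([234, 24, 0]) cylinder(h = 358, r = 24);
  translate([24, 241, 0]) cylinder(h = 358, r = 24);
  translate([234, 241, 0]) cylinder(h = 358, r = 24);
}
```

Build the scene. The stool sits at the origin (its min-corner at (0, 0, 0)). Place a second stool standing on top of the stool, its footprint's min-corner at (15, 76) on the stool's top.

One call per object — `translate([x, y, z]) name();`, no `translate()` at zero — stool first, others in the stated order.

stool();
translate([15, 76, 382]) stool_2();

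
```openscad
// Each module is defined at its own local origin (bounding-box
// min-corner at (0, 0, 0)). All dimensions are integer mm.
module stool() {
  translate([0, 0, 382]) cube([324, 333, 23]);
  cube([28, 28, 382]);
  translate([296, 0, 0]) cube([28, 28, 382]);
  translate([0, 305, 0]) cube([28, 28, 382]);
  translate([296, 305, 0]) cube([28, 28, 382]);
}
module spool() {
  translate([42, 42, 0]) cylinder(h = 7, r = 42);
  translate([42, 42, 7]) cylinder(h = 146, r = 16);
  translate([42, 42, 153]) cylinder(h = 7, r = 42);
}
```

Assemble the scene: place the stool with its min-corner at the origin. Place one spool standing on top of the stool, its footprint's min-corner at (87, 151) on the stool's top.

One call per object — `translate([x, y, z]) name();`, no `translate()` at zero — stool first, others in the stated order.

stool();
translate([87, 151, 405]) spool();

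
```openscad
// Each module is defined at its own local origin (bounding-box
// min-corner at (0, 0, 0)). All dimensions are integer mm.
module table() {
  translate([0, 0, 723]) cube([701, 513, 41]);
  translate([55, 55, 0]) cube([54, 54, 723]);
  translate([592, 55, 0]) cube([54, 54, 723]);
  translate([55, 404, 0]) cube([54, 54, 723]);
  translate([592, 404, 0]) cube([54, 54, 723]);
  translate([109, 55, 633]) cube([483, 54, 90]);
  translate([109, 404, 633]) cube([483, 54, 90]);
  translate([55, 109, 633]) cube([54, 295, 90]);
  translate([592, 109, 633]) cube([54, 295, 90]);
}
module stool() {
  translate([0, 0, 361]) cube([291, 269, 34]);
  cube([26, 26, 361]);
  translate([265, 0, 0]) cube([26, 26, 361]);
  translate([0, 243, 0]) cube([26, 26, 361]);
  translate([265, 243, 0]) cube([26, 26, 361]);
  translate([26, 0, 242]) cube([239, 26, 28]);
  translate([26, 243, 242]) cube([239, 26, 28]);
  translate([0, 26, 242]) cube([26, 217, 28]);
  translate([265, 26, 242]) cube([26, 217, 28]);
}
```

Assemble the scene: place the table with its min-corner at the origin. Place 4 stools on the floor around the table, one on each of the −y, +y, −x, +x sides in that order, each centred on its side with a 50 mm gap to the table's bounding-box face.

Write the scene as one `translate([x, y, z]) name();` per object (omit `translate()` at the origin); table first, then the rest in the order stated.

table();
translate([205, -319, 0]) stool();
translate([205, 563, 0]) stool();
translate([-341, 122, 0]) stool();
translate([751, 122, 0]) stool();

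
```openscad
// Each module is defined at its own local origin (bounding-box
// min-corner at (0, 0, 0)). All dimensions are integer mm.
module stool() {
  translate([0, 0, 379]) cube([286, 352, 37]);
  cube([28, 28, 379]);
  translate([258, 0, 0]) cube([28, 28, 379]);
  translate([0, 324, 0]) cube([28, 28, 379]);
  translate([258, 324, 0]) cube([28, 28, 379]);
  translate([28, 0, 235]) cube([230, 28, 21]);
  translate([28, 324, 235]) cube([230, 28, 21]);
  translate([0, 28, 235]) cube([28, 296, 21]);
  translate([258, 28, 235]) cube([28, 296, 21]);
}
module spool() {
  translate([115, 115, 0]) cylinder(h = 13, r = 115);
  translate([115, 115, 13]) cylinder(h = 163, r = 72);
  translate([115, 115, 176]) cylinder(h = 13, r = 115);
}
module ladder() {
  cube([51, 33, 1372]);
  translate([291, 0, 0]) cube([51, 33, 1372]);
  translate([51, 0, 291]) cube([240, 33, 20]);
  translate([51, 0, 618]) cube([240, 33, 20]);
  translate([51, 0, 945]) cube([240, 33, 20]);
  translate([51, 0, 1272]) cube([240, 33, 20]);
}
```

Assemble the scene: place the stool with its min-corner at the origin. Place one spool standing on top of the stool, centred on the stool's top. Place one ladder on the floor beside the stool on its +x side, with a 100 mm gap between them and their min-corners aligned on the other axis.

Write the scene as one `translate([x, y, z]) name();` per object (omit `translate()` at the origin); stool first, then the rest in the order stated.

stool();
translate([28, 61, 416]) spool();
translate([386, 0, 0]) ladder();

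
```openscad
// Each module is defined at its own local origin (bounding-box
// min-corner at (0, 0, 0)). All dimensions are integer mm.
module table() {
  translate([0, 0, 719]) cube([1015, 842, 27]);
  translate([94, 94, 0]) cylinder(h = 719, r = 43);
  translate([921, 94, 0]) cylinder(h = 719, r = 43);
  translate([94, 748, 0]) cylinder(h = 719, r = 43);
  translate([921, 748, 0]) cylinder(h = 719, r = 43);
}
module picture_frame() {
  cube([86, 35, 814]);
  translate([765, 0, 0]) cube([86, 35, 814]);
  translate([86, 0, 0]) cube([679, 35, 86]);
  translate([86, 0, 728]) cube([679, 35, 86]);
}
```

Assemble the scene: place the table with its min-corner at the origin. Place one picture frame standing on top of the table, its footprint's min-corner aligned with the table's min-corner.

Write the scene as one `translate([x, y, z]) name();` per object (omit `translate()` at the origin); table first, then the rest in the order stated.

table();
translate([0, 0, 746]) picture_frame();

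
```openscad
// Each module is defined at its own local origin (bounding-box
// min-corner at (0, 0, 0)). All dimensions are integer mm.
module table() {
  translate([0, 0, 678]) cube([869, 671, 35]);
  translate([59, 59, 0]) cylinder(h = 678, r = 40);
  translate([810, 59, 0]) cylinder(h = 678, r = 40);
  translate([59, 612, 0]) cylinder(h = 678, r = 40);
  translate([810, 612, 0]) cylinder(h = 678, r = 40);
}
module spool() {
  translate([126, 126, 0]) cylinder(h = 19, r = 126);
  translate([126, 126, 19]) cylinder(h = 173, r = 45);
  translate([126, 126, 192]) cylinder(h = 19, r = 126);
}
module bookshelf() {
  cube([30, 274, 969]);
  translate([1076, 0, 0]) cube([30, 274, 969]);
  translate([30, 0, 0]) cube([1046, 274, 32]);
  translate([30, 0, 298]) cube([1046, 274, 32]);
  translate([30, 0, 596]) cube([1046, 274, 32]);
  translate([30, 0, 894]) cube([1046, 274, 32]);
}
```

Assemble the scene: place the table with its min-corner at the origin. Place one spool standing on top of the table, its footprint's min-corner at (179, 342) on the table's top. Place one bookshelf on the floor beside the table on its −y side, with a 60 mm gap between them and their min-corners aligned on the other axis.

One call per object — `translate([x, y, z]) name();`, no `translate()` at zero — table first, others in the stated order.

table();
translate([179, 342, 713]) spool();
translate([0, -334, 0]) bookshelf();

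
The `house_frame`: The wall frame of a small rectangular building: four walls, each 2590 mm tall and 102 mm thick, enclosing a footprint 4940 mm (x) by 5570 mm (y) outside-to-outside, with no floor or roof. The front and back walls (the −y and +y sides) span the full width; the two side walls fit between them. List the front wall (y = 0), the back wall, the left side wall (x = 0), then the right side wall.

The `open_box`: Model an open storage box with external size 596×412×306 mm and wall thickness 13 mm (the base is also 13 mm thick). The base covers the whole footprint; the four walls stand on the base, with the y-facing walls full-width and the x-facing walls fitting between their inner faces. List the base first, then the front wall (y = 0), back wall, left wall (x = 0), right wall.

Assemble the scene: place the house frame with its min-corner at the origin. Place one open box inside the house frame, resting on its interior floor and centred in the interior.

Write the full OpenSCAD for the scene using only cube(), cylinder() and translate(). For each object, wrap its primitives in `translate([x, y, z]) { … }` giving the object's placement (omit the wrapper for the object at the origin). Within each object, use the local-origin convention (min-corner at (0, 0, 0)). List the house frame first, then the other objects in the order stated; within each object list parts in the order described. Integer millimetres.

cube([4940, 102, 2590]);
translate([0, 5468, 0]) cube([4940, 102, 2590]);
translate([0, 102, 0]) cube([102, 5366, 2590]);
translate([4838, 102, 0]) cube([102, 5366, 2590]);
translate([2172, 2579, 0]) {
  cube([596, 412, 13]);
  translate([0, 0, 13]) cube([596, 13, 293]);
  translate([0, 399, 13]) cube([596, 13, 293]);
  translate([0, 13, 13]) cube([13, 386, 293]);
  translate([583, 13, 13]) cube([13, 386, 293]);
}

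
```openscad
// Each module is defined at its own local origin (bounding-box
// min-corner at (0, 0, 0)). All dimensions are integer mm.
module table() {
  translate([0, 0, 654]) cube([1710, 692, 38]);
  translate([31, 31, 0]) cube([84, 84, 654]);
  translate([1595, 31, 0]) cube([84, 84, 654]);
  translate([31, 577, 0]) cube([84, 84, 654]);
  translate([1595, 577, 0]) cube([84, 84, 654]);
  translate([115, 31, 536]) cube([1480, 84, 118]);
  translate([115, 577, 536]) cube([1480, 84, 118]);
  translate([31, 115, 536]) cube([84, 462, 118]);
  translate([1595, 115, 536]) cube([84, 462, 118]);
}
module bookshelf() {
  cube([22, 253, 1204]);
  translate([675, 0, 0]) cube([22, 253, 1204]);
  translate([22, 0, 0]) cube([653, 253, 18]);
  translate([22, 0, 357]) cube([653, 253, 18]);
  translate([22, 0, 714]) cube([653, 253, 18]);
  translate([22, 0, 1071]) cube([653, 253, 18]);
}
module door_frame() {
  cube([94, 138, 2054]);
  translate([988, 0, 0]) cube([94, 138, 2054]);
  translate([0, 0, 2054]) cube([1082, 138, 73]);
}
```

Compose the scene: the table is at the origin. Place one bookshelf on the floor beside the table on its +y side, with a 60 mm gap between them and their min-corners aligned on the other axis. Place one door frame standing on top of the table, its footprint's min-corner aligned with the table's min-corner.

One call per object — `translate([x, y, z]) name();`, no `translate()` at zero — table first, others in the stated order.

table();
translate([0, 752, 0]) bookshelf();
translate([0, 0, 692]) door_frame();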